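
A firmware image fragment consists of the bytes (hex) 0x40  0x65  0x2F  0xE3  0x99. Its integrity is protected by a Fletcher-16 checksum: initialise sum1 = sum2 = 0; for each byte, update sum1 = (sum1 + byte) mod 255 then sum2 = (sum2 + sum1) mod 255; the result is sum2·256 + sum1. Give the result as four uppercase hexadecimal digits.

Running sums (mod 255):
  after byte 0 (0x40): sum1=64, sum2=64
  after byte 1 (0x65): sum1=165, sum2=229
  after byte 2 (0x2F): sum1=212, sum2=186
  after byte 3 (0xE3): sum1=184, sum2=115
  after byte 4 (0x99): sum1=82, sum2=197
Checksum = sum2·256 + sum1 = 197·256 + 82 = 50514 = 0xC552.

C552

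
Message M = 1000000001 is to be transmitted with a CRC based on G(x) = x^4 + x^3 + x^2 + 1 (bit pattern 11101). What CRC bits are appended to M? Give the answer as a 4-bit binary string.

Append 4 zeros: 10000000010000. Divide by 11101 (XOR where the leading bit is 1):
  pos 0: 10000 XOR 11101 = 01101
  pos 1: 11010 XOR 11101 = 00111
  pos 3: 11100 XOR 11101 = 00001
  pos 7: 10100 XOR 11101 = 01001
  pos 8: 10010 XOR 11101 = 01111
  pos 9: 11110 XOR 11101 = 00011
Remainder (last 4 bits) = 0011. This is the CRC / FCS.

0011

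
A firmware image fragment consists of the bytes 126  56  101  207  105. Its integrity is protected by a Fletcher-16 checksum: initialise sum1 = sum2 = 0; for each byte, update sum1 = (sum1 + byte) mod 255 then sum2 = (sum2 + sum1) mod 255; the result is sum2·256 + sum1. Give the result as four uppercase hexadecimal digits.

Running sums (mod 255):
  after byte 0 (126): sum1=126, sum2=126
  after byte 1 (56): sum1=182, sum2=53
  after byte 2 (101): sum1=28, sum2=81
  after byte 3 (207): sum1=235, sum2=61
  after byte 4 (105): sum1=85, sum2=146
Checksum = sum2·256 + sum1 = 146·256 + 85 = 37461 = 0x9255.

9255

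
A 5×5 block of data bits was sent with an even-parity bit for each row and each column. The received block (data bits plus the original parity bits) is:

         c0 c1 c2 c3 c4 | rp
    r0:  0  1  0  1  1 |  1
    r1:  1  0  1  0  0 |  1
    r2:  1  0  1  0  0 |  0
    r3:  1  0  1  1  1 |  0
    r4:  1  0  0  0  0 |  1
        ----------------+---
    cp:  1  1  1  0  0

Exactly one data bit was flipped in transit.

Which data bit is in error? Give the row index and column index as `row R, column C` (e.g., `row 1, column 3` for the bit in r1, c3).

row 1, column 0

Recompute each row's even parity and compare to rp:
  r0: data parity 1, sent rp 1 → ok
  r1: data parity 0, sent rp 1 → mismatch
  r2: data parity 0, sent rp 0 → ok
  r3: data parity 0, sent rp 0 → ok
  r4: data parity 1, sent rp 1 → ok
Recompute each column's even parity and compare to cp:
  c0: data parity 0, sent cp 1 → mismatch
  c1: data parity 1, sent cp 1 → ok
  c2: data parity 1, sent cp 1 → ok
  c3: data parity 0, sent cp 0 → ok
  c4: data parity 0, sent cp 0 → ok
Exactly one row (r1) and one column (c0) fail → the flipped bit is at their intersection.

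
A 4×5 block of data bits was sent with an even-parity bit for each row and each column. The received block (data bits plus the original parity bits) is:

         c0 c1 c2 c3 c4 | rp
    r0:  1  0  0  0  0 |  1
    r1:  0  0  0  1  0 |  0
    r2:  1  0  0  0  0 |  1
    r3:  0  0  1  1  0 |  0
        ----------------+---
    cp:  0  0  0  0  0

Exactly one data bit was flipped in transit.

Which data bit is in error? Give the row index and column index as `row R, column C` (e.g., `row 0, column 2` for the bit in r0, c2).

row 1, column 2

Recompute each row's even parity and compare to rp:
  r0: data parity 1, sent rp 1 → ok
  r1: data parity 1, sent rp 0 → mismatch
  r2: data parity 1, sent rp 1 → ok
  r3: data parity 0, sent rp 0 → ok
Recompute each column's even parity and compare to cp:
  c0: data parity 0, sent cp 0 → ok
  c1: data parity 0, sent cp 0 → ok
  c2: data parity 1, sent cp 0 → mismatch
  c3: data parity 0, sent cp 0 → ok
  c4: data parity 0, sent cp 0 → ok
Exactly one row (r1) and one column (c2) fail → the flipped bit is at their intersection.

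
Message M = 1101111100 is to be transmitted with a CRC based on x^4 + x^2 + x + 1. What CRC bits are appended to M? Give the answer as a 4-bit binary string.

Append 4 zeros: 11011111000000. Divide by 10111 (XOR where the leading bit is 1):
  pos 0: 11011 XOR 10111 = 01100
  pos 1: 11001 XOR 10111 = 01110
  pos 2: 11101 XOR 10111 = 01010
  pos 3: 10101 XOR 10111 = 00010
  pos 6: 10000 XOR 10111 = 00111
  pos 8: 11100 XOR 10111 = 01011
  pos 9: 10110 XOR 10111 = 00001
Remainder (last 4 bits) = 0001. This is the CRC / FCS.

0001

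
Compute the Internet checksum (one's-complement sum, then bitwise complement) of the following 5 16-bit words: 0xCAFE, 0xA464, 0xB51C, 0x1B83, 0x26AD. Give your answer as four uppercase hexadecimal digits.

One's-complement addition (fold any carry out of bit 15 back into bit 0):
  0xCAFE + 0xA464 = 0x16F62 → wrap carry → 0x6F63
  0x6F63 + 0xB51C = 0x1247F → wrap carry → 0x2480
  0x2480 + 0x1B83 = 0x04003
  0x4003 + 0x26AD = 0x066B0
One's-complement sum = 0x66B0.
Checksum = ~0x66B0 & 0xFFFF = 0x994F.

994F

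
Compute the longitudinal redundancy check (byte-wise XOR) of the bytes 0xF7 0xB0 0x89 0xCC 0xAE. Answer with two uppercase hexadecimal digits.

AC

XOR the bytes together:
  start with 0xF7
  0xF7 ⊕ 0xB0 = 0x47
  0x47 ⊕ 0x89 = 0xCE
  0xCE ⊕ 0xCC = 0x02
  0x02 ⊕ 0xAE = 0xAC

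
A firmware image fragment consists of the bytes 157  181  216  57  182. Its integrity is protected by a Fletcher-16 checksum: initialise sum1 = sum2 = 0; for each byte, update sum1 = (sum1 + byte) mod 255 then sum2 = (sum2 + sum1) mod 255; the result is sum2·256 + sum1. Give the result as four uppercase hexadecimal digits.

Running sums (mod 255):
  after byte 0 (157): sum1=157, sum2=157
  after byte 1 (181): sum1=83, sum2=240
  after byte 2 (216): sum1=44, sum2=29
  after byte 3 (57): sum1=101, sum2=130
  after byte 4 (182): sum1=28, sum2=158
Checksum = sum2·256 + sum1 = 158·256 + 28 = 40476 = 0x9E1C.

9E1C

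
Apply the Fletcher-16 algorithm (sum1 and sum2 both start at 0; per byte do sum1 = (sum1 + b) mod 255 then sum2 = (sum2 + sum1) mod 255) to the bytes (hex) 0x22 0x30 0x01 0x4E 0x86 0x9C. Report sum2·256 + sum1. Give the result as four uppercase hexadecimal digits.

Running sums (mod 255):
  after byte 0 (0x22): sum1=34, sum2=34
  after byte 1 (0x30): sum1=82, sum2=116
  after byte 2 (0x01): sum1=83, sum2=199
  after byte 3 (0x4E): sum1=161, sum2=105
  after byte 4 (0x86): sum1=40, sum2=145
  after byte 5 (0x9C): sum1=196, sum2=86
Checksum = sum2·256 + sum1 = 86·256 + 196 = 22212 = 0x56C4.

56C4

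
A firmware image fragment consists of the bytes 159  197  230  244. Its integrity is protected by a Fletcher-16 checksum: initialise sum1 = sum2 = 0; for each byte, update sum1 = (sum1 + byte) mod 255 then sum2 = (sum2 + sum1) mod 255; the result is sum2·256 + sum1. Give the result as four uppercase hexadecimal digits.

9241

Running sums (mod 255):
  after byte 0 (159): sum1=159, sum2=159
  after byte 1 (197): sum1=101, sum2=5
  after byte 2 (230): sum1=76, sum2=81
  after byte 3 (244): sum1=65, sum2=146
Checksum = sum2·256 + sum1 = 146·256 + 65 = 37441 = 0x9241.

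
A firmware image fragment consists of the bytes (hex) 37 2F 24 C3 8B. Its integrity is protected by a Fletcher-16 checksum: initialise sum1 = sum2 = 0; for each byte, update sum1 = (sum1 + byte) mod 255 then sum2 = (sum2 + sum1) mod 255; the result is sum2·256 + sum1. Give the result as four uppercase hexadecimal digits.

50D9

Running sums (mod 255):
  after byte 0 (37): sum1=55, sum2=55
  after byte 1 (2F): sum1=102, sum2=157
  after byte 2 (24): sum1=138, sum2=40
  after byte 3 (C3): sum1=78, sum2=118
  after byte 4 (8B): sum1=217, sum2=80
Checksum = sum2·256 + sum1 = 80·256 + 217 = 20697 = 0x50D9.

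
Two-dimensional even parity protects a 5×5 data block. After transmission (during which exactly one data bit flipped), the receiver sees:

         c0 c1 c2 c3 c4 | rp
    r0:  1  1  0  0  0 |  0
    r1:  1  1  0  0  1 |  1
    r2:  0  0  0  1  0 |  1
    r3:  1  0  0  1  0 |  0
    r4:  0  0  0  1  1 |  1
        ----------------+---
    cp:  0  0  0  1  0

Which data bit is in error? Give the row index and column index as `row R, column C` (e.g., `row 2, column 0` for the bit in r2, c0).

Recompute each row's even parity and compare to rp:
  r0: data parity 0, sent rp 0 → ok
  r1: data parity 1, sent rp 1 → ok
  r2: data parity 1, sent rp 1 → ok
  r3: data parity 0, sent rp 0 → ok
  r4: data parity 0, sent rp 1 → mismatch
Recompute each column's even parity and compare to cp:
  c0: data parity 1, sent cp 0 → mismatch
  c1: data parity 0, sent cp 0 → ok
  c2: data parity 0, sent cp 0 → ok
  c3: data parity 1, sent cp 1 → ok
  c4: data parity 0, sent cp 0 → ok
Exactly one row (r4) and one column (c0) fail → the flipped bit is at their intersection.

row 4, column 0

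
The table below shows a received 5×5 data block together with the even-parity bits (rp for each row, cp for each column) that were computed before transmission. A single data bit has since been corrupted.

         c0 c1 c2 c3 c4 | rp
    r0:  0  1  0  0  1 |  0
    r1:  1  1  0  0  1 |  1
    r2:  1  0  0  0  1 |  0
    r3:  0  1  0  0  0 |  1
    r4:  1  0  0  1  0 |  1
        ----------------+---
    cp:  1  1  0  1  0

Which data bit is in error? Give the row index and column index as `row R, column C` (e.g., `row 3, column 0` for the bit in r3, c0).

Recompute each row's even parity and compare to rp:
  r0: data parity 0, sent rp 0 → ok
  r1: data parity 1, sent rp 1 → ok
  r2: data parity 0, sent rp 0 → ok
  r3: data parity 1, sent rp 1 → ok
  r4: data parity 0, sent rp 1 → mismatch
Recompute each column's even parity and compare to cp:
  c0: data parity 1, sent cp 1 → ok
  c1: data parity 1, sent cp 1 → ok
  c2: data parity 0, sent cp 0 → ok
  c3: data parity 1, sent cp 1 → ok
  c4: data parity 1, sent cp 0 → mismatch
Exactly one row (r4) and one column (c4) fail → the flipped bit is at their intersection.

row 4, column 4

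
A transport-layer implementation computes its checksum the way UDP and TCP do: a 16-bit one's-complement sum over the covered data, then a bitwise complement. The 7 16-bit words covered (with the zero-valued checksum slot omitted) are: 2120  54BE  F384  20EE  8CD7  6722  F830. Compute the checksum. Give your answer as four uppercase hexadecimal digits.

One's-complement addition (fold any carry out of bit 15 back into bit 0):
  0x2120 + 0x54BE = 0x075DE
  0x75DE + 0xF384 = 0x16962 → wrap carry → 0x6963
  0x6963 + 0x20EE = 0x08A51
  0x8A51 + 0x8CD7 = 0x11728 → wrap carry → 0x1729
  0x1729 + 0x6722 = 0x07E4B
  0x7E4B + 0xF830 = 0x1767B → wrap carry → 0x767C
One's-complement sum = 0x767C.
Checksum = ~0x767C & 0xFFFF = 0x8983.

8983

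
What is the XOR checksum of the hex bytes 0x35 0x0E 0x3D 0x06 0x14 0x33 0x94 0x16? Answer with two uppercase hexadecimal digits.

A5

XOR the bytes together:
  start with 0x35
  0x35 ⊕ 0x0E = 0x3B
  0x3B ⊕ 0x3D = 0x06
  0x06 ⊕ 0x06 = 0x00
  0x00 ⊕ 0x14 = 0x14
  0x14 ⊕ 0x33 = 0x27
  0x27 ⊕ 0x94 = 0xB3
  0xB3 ⊕ 0x16 = 0xA5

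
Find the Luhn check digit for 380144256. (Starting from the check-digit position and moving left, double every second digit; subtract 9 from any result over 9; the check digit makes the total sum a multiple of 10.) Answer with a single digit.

Partial digits right→left: 6 5 2 4 4 1 0 8 3
Double every second digit counting from the check-digit position (so the 1st, 3rd, 5th, ... of the partial from the right).
  doubled (with −9 where >9): 3 4 8 0 6 → sum 21
  kept as-is: 5 4 1 8 → sum 18
Total = 21 + 18 = 39.
Check digit = (10 − (39 mod 10)) mod 10 = 1.

1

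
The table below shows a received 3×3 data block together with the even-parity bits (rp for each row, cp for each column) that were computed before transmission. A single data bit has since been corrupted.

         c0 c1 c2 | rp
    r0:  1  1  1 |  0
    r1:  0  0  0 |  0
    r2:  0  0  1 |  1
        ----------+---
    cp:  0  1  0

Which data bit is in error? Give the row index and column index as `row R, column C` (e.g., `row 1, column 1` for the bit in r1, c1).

Recompute each row's even parity and compare to rp:
  r0: data parity 1, sent rp 0 → mismatch
  r1: data parity 0, sent rp 0 → ok
  r2: data parity 1, sent rp 1 → ok
Recompute each column's even parity and compare to cp:
  c0: data parity 1, sent cp 0 → mismatch
  c1: data parity 1, sent cp 1 → ok
  c2: data parity 0, sent cp 0 → ok
Exactly one row (r0) and one column (c0) fail → the flipped bit is at their intersection.

row 0, column 0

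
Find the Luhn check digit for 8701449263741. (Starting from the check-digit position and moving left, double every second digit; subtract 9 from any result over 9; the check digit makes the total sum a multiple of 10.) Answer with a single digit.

Partial digits right→left: 1 4 7 3 6 2 9 4 4 1 0 7 8
Double every second digit counting from the check-digit position (so the 1st, 3rd, 5th, ... of the partial from the right).
  doubled (with −9 where >9): 2 5 3 9 8 0 7 → sum 34
  kept as-is: 4 3 2 4 1 7 → sum 21
Total = 34 + 21 = 55.
Check digit = (10 − (55 mod 10)) mod 10 = 5.

5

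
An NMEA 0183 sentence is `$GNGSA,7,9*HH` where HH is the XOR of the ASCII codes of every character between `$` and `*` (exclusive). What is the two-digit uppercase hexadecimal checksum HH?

XOR the ASCII codes of the payload characters:
  'G' = 0x47 → acc = 0x47
  'N' = 0x4E → acc = 0x09
  'G' = 0x47 → acc = 0x4E
  'S' = 0x53 → acc = 0x1D
  'A' = 0x41 → acc = 0x5C
  ',' = 0x2C → acc = 0x70
  '7' = 0x37 → acc = 0x47
  ',' = 0x2C → acc = 0x6B
  '9' = 0x39 → acc = 0x52
Checksum = 0x52.

52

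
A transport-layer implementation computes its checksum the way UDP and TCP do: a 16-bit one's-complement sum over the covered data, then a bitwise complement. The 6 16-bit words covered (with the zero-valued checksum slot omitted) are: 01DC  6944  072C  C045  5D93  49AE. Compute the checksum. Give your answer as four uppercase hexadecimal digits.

One's-complement addition (fold any carry out of bit 15 back into bit 0):
  0x01DC + 0x6944 = 0x06B20
  0x6B20 + 0x072C = 0x0724C
  0x724C + 0xC045 = 0x13291 → wrap carry → 0x3292
  0x3292 + 0x5D93 = 0x09025
  0x9025 + 0x49AE = 0x0D9D3
One's-complement sum = 0xD9D3.
Checksum = ~0xD9D3 & 0xFFFF = 0x262C.

262C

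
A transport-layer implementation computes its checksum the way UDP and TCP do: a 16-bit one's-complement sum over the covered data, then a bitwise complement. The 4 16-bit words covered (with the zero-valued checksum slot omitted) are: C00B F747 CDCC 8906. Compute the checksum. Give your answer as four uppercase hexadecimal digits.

F1D8

One's-complement addition (fold any carry out of bit 15 back into bit 0):
  0xC00B + 0xF747 = 0x1B752 → wrap carry → 0xB753
  0xB753 + 0xCDCC = 0x1851F → wrap carry → 0x8520
  0x8520 + 0x8906 = 0x10E26 → wrap carry → 0x0E27
One's-complement sum = 0x0E27.
Checksum = ~0x0E27 & 0xFFFF = 0xF1D8.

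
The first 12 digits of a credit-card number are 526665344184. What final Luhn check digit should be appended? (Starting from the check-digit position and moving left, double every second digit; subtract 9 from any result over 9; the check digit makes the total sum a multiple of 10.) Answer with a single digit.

2

Partial digits right→left: 4 8 1 4 4 3 5 6 6 6 2 5
Double every second digit counting from the check-digit position (so the 1st, 3rd, 5th, ... of the partial from the right).
  doubled (with −9 where >9): 8 2 8 1 3 4 → sum 26
  kept as-is: 8 4 3 6 6 5 → sum 32
Total = 26 + 32 = 58.
Check digit = (10 − (58 mod 10)) mod 10 = 2.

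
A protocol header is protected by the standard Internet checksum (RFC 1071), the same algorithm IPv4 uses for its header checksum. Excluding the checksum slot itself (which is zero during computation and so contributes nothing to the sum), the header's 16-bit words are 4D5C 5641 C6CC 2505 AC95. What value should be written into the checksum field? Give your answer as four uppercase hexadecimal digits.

One's-complement addition (fold any carry out of bit 15 back into bit 0):
  0x4D5C + 0x5641 = 0x0A39D
  0xA39D + 0xC6CC = 0x16A69 → wrap carry → 0x6A6A
  0x6A6A + 0x2505 = 0x08F6F
  0x8F6F + 0xAC95 = 0x13C04 → wrap carry → 0x3C05
One's-complement sum = 0x3C05.
Checksum = ~0x3C05 & 0xFFFF = 0xC3FA.

C3FA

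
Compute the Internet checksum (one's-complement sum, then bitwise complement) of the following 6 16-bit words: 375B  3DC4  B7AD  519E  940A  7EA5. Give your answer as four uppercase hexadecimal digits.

One's-complement addition (fold any carry out of bit 15 back into bit 0):
  0x375B + 0x3DC4 = 0x0751F
  0x751F + 0xB7AD = 0x12CCC → wrap carry → 0x2CCD
  0x2CCD + 0x519E = 0x07E6B
  0x7E6B + 0x940A = 0x11275 → wrap carry → 0x1276
  0x1276 + 0x7EA5 = 0x0911B
One's-complement sum = 0x911B.
Checksum = ~0x911B & 0xFFFF = 0x6EE4.

6EE4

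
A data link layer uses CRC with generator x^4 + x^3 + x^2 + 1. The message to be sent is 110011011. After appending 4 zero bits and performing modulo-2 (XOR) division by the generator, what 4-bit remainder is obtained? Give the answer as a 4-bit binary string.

Append 4 zeros: 1100110110000. Divide by 11101 (XOR where the leading bit is 1):
  pos 0: 11001 XOR 11101 = 00100
  pos 2: 10010 XOR 11101 = 01111
  pos 3: 11111 XOR 11101 = 00010
  pos 6: 10100 XOR 11101 = 01001
  pos 7: 10010 XOR 11101 = 01111
  pos 8: 11110 XOR 11101 = 00011
Remainder (last 4 bits) = 0011. This is the CRC / FCS.

0011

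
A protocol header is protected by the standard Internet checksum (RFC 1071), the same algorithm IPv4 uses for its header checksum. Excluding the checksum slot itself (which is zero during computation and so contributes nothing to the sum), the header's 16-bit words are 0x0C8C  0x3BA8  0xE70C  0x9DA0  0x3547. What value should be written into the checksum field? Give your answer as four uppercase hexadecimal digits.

FDD6

One's-complement addition (fold any carry out of bit 15 back into bit 0):
  0x0C8C + 0x3BA8 = 0x04834
  0x4834 + 0xE70C = 0x12F40 → wrap carry → 0x2F41
  0x2F41 + 0x9DA0 = 0x0CCE1
  0xCCE1 + 0x3547 = 0x10228 → wrap carry → 0x0229
One's-complement sum = 0x0229.
Checksum = ~0x0229 & 0xFFFF = 0xFDD6.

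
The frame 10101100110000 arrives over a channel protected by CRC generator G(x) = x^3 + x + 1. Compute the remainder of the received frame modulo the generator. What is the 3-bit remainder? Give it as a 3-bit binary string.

100

Modulo-2 division of 10101100110000 by 1011:
  pos 0: 1010 XOR 1011 = 0001
  pos 3: 1110 XOR 1011 = 0101
  pos 4: 1010 XOR 1011 = 0001
  pos 7: 1110 XOR 1011 = 0101
  pos 8: 1010 XOR 1011 = 0001
Remainder = 100 (nonzero — an error is detected).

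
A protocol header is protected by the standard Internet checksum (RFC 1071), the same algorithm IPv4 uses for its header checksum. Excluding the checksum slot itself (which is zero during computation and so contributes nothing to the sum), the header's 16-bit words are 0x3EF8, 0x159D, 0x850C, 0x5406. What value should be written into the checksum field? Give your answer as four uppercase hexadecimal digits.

One's-complement addition (fold any carry out of bit 15 back into bit 0):
  0x3EF8 + 0x159D = 0x05495
  0x5495 + 0x850C = 0x0D9A1
  0xD9A1 + 0x5406 = 0x12DA7 → wrap carry → 0x2DA8
One's-complement sum = 0x2DA8.
Checksum = ~0x2DA8 & 0xFFFF = 0xD257.

D257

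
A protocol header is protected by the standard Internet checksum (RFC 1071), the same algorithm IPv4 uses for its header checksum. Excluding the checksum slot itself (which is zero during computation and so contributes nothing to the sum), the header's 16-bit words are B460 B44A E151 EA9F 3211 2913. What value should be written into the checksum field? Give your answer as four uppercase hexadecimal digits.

One's-complement addition (fold any carry out of bit 15 back into bit 0):
  0xB460 + 0xB44A = 0x168AA → wrap carry → 0x68AB
  0x68AB + 0xE151 = 0x149FC → wrap carry → 0x49FD
  0x49FD + 0xEA9F = 0x1349C → wrap carry → 0x349D
  0x349D + 0x3211 = 0x066AE
  0x66AE + 0x2913 = 0x08FC1
One's-complement sum = 0x8FC1.
Checksum = ~0x8FC1 & 0xFFFF = 0x703E.

703E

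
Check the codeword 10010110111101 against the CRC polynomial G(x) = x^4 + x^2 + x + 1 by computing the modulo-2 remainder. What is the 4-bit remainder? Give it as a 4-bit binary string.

Modulo-2 division of 10010110111101 by 10111:
  pos 0: 10010 XOR 10111 = 00101
  pos 2: 10111 XOR 10111 = 00000
  pos 8: 11110 XOR 10111 = 01001
  pos 9: 10011 XOR 10111 = 00100
Remainder = 0100 (nonzero — an error is detected).

0100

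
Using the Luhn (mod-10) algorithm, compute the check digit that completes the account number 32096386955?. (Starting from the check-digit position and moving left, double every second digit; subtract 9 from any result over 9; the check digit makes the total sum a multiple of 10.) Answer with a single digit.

Partial digits right→left: 5 5 9 6 8 3 6 9 0 2 3
Double every second digit counting from the check-digit position (so the 1st, 3rd, 5th, ... of the partial from the right).
  doubled (with −9 where >9): 1 9 7 3 0 6 → sum 26
  kept as-is: 5 6 3 9 2 → sum 25
Total = 26 + 25 = 51.
Check digit = (10 − (51 mod 10)) mod 10 = 9.

9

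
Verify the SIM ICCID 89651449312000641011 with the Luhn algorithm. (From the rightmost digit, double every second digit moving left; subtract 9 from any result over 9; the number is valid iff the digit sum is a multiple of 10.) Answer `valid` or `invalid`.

From the right, keep odd positions and double even positions (subtract 9 from any doubled value over 9):
  doubled (positions 2,4,...): 2 2 3 0 4 6 8 2 3 7 → sum 37
  kept (positions 1,3,...): 1 0 4 0 0 1 9 4 5 9 → sum 33
Total = 70.
70 mod 10 = 0, so the number is valid.

valid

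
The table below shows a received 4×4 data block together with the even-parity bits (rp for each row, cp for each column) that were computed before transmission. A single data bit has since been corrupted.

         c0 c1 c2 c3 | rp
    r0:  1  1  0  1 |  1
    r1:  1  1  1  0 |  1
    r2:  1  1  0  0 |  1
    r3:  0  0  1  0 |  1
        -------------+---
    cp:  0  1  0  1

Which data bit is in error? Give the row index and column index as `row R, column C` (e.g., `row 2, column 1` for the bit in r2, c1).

Recompute each row's even parity and compare to rp:
  r0: data parity 1, sent rp 1 → ok
  r1: data parity 1, sent rp 1 → ok
  r2: data parity 0, sent rp 1 → mismatch
  r3: data parity 1, sent rp 1 → ok
Recompute each column's even parity and compare to cp:
  c0: data parity 1, sent cp 0 → mismatch
  c1: data parity 1, sent cp 1 → ok
  c2: data parity 0, sent cp 0 → ok
  c3: data parity 1, sent cp 1 → ok
Exactly one row (r2) and one column (c0) fail → the flipped bit is at their intersection.

row 2, column 0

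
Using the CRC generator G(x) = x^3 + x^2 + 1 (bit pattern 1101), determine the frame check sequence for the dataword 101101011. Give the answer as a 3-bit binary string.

Append 3 zeros: 101101011000. Divide by 1101 (XOR where the leading bit is 1):
  pos 0: 1011 XOR 1101 = 0110
  pos 1: 1100 XOR 1101 = 0001
  pos 4: 1101 XOR 1101 = 0000
  pos 8: 1000 XOR 1101 = 0101
Remainder (last 3 bits) = 101. This is the CRC / FCS.

101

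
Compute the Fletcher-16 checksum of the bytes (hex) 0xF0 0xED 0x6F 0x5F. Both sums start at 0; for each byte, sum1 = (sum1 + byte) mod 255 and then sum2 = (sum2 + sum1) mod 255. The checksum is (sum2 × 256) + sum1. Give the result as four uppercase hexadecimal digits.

Running sums (mod 255):
  after byte 0 (0xF0): sum1=240, sum2=240
  after byte 1 (0xED): sum1=222, sum2=207
  after byte 2 (0x6F): sum1=78, sum2=30
  after byte 3 (0x5F): sum1=173, sum2=203
Checksum = sum2·256 + sum1 = 203·256 + 173 = 52141 = 0xCBAD.

CBAD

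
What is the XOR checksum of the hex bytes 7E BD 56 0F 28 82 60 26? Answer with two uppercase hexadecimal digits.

76

XOR the bytes together:
  start with 0x7E
  0x7E ⊕ 0xBD = 0xC3
  0xC3 ⊕ 0x56 = 0x95
  0x95 ⊕ 0x0F = 0x9A
  0x9A ⊕ 0x28 = 0xB2
  0xB2 ⊕ 0x82 = 0x30
  0x30 ⊕ 0x60 = 0x50
  0x50 ⊕ 0x26 = 0x76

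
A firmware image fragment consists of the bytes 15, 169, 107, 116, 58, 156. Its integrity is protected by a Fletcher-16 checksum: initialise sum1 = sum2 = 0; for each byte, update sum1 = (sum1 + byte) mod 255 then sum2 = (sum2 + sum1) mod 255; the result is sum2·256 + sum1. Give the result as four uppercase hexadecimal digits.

Running sums (mod 255):
  after byte 0 (15): sum1=15, sum2=15
  after byte 1 (169): sum1=184, sum2=199
  after byte 2 (107): sum1=36, sum2=235
  after byte 3 (116): sum1=152, sum2=132
  after byte 4 (58): sum1=210, sum2=87
  after byte 5 (156): sum1=111, sum2=198
Checksum = sum2·256 + sum1 = 198·256 + 111 = 50799 = 0xC66F.

C66F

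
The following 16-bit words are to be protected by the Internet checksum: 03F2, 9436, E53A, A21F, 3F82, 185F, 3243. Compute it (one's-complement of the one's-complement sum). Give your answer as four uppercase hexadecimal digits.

One's-complement addition (fold any carry out of bit 15 back into bit 0):
  0x03F2 + 0x9436 = 0x09828
  0x9828 + 0xE53A = 0x17D62 → wrap carry → 0x7D63
  0x7D63 + 0xA21F = 0x11F82 → wrap carry → 0x1F83
  0x1F83 + 0x3F82 = 0x05F05
  0x5F05 + 0x185F = 0x07764
  0x7764 + 0x3243 = 0x0A9A7
One's-complement sum = 0xA9A7.
Checksum = ~0xA9A7 & 0xFFFF = 0x5658.

5658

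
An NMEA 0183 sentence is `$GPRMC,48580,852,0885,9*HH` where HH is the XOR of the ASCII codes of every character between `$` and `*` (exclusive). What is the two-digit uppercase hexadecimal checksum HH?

79

XOR the ASCII codes of the payload characters:
  'G' = 0x47 → acc = 0x47
  'P' = 0x50 → acc = 0x17
  'R' = 0x52 → acc = 0x45
  'M' = 0x4D → acc = 0x08
  'C' = 0x43 → acc = 0x4B
  ',' = 0x2C → acc = 0x67
  '4' = 0x34 → acc = 0x53
  '8' = 0x38 → acc = 0x6B
  '5' = 0x35 → acc = 0x5E
  '8' = 0x38 → acc = 0x66
  '0' = 0x30 → acc = 0x56
  ',' = 0x2C → acc = 0x7A
  '8' = 0x38 → acc = 0x42
  '5' = 0x35 → acc = 0x77
  '2' = 0x32 → acc = 0x45
  ',' = 0x2C → acc = 0x69
  '0' = 0x30 → acc = 0x59
  '8' = 0x38 → acc = 0x61
  '8' = 0x38 → acc = 0x59
  '5' = 0x35 → acc = 0x6C
  ',' = 0x2C → acc = 0x40
  '9' = 0x39 → acc = 0x79
Checksum = 0x79.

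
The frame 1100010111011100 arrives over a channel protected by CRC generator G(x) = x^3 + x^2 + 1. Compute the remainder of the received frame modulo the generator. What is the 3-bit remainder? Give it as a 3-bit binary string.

101

Modulo-2 division of 1100010111011100 by 1101:
  pos 0: 1100 XOR 1101 = 0001
  pos 3: 1010 XOR 1101 = 0111
  pos 4: 1111 XOR 1101 = 0010
  pos 6: 1011 XOR 1101 = 0110
  pos 7: 1100 XOR 1101 = 0001
  pos 10: 1111 XOR 1101 = 0010
  pos 12: 1000 XOR 1101 = 0101
Remainder = 101 (nonzero — an error is detected).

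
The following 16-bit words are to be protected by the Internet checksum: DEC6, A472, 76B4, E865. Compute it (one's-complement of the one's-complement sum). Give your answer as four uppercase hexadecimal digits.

1DAC

One's-complement addition (fold any carry out of bit 15 back into bit 0):
  0xDEC6 + 0xA472 = 0x18338 → wrap carry → 0x8339
  0x8339 + 0x76B4 = 0x0F9ED
  0xF9ED + 0xE865 = 0x1E252 → wrap carry → 0xE253
One's-complement sum = 0xE253.
Checksum = ~0xE253 & 0xFFFF = 0x1DAC.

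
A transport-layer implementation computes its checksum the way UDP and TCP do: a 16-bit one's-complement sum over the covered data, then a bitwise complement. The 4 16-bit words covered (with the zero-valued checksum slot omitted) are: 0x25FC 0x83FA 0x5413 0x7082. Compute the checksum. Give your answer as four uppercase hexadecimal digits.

9173

One's-complement addition (fold any carry out of bit 15 back into bit 0):
  0x25FC + 0x83FA = 0x0A9F6
  0xA9F6 + 0x5413 = 0x0FE09
  0xFE09 + 0x7082 = 0x16E8B → wrap carry → 0x6E8C
One's-complement sum = 0x6E8C.
Checksum = ~0x6E8C & 0xFFFF = 0x9173.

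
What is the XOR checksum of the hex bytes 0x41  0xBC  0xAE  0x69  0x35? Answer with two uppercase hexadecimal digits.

XOR the bytes together:
  start with 0x41
  0x41 ⊕ 0xBC = 0xFD
  0xFD ⊕ 0xAE = 0x53
  0x53 ⊕ 0x69 = 0x3A
  0x3A ⊕ 0x35 = 0x0F

0F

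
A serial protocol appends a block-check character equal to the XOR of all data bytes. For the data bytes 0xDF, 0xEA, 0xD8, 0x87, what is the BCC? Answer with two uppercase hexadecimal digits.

6A

XOR the bytes together:
  start with 0xDF
  0xDF ⊕ 0xEA = 0x35
  0x35 ⊕ 0xD8 = 0xED
  0xED ⊕ 0x87 = 0x6A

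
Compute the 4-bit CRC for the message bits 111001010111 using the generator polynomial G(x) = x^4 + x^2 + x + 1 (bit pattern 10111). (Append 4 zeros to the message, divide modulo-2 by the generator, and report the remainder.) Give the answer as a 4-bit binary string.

0000

Append 4 zeros: 1110010101110000. Divide by 10111 (XOR where the leading bit is 1):
  pos 0: 11100 XOR 10111 = 01011
  pos 1: 10111 XOR 10111 = 00000
  pos 7: 10111 XOR 10111 = 00000
Remainder (last 4 bits) = 0000. This is the CRC / FCS.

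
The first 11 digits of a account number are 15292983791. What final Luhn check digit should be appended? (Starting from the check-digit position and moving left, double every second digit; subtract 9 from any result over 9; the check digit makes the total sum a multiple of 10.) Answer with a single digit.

Partial digits right→left: 1 9 7 3 8 9 2 9 2 5 1
Double every second digit counting from the check-digit position (so the 1st, 3rd, 5th, ... of the partial from the right).
  doubled (with −9 where >9): 2 5 7 4 4 2 → sum 24
  kept as-is: 9 3 9 9 5 → sum 35
Total = 24 + 35 = 59.
Check digit = (10 − (59 mod 10)) mod 10 = 1.

1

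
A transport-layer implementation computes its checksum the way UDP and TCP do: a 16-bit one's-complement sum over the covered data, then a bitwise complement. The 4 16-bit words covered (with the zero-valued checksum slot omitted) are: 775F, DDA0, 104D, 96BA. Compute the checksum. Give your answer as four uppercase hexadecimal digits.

03F8

One's-complement addition (fold any carry out of bit 15 back into bit 0):
  0x775F + 0xDDA0 = 0x154FF → wrap carry → 0x5500
  0x5500 + 0x104D = 0x0654D
  0x654D + 0x96BA = 0x0FC07
One's-complement sum = 0xFC07.
Checksum = ~0xFC07 & 0xFFFF = 0x03F8.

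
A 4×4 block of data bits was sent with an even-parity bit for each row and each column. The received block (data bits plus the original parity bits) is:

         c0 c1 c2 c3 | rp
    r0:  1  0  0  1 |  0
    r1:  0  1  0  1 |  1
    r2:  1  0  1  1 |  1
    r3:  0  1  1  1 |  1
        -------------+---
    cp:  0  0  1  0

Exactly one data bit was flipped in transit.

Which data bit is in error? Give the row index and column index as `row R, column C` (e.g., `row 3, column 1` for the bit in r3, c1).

Recompute each row's even parity and compare to rp:
  r0: data parity 0, sent rp 0 → ok
  r1: data parity 0, sent rp 1 → mismatch
  r2: data parity 1, sent rp 1 → ok
  r3: data parity 1, sent rp 1 → ok
Recompute each column's even parity and compare to cp:
  c0: data parity 0, sent cp 0 → ok
  c1: data parity 0, sent cp 0 → ok
  c2: data parity 0, sent cp 1 → mismatch
  c3: data parity 0, sent cp 0 → ok
Exactly one row (r1) and one column (c2) fail → the flipped bit is at their intersection.

row 1, column 2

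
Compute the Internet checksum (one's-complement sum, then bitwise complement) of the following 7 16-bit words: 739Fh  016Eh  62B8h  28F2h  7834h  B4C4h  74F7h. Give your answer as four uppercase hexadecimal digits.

5D57

One's-complement addition (fold any carry out of bit 15 back into bit 0):
  0x739F + 0x016E = 0x0750D
  0x750D + 0x62B8 = 0x0D7C5
  0xD7C5 + 0x28F2 = 0x100B7 → wrap carry → 0x00B8
  0x00B8 + 0x7834 = 0x078EC
  0x78EC + 0xB4C4 = 0x12DB0 → wrap carry → 0x2DB1
  0x2DB1 + 0x74F7 = 0x0A2A8
One's-complement sum = 0xA2A8.
Checksum = ~0xA2A8 & 0xFFFF = 0x5D57.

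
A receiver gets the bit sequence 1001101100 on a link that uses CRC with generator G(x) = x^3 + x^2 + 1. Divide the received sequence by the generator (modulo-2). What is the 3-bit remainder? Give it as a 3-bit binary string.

Modulo-2 division of 1001101100 by 1101:
  pos 0: 1001 XOR 1101 = 0100
  pos 1: 1001 XOR 1101 = 0100
  pos 2: 1000 XOR 1101 = 0101
  pos 3: 1011 XOR 1101 = 0110
  pos 4: 1101 XOR 1101 = 0000
Remainder = 000 (zero — the frame passes the CRC check).

000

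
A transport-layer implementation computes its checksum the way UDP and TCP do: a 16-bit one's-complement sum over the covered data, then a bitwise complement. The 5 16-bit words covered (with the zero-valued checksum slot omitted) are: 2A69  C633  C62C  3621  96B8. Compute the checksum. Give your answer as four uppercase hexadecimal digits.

One's-complement addition (fold any carry out of bit 15 back into bit 0):
  0x2A69 + 0xC633 = 0x0F09C
  0xF09C + 0xC62C = 0x1B6C8 → wrap carry → 0xB6C9
  0xB6C9 + 0x3621 = 0x0ECEA
  0xECEA + 0x96B8 = 0x183A2 → wrap carry → 0x83A3
One's-complement sum = 0x83A3.
Checksum = ~0x83A3 & 0xFFFF = 0x7C5C.

7C5C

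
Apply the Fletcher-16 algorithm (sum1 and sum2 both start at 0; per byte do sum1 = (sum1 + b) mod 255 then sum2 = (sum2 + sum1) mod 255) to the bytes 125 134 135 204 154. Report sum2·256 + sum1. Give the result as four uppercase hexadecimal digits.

Running sums (mod 255):
  after byte 0 (125): sum1=125, sum2=125
  after byte 1 (134): sum1=4, sum2=129
  after byte 2 (135): sum1=139, sum2=13
  after byte 3 (204): sum1=88, sum2=101
  after byte 4 (154): sum1=242, sum2=88
Checksum = sum2·256 + sum1 = 88·256 + 242 = 22770 = 0x58F2.

58F2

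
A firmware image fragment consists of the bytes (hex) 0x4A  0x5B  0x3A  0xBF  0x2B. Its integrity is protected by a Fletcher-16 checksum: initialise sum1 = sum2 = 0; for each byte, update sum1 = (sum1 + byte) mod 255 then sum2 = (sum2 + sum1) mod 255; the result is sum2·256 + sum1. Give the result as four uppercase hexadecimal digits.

3ACA

Running sums (mod 255):
  after byte 0 (0x4A): sum1=74, sum2=74
  after byte 1 (0x5B): sum1=165, sum2=239
  after byte 2 (0x3A): sum1=223, sum2=207
  after byte 3 (0xBF): sum1=159, sum2=111
  after byte 4 (0x2B): sum1=202, sum2=58
Checksum = sum2·256 + sum1 = 58·256 + 202 = 15050 = 0x3ACA.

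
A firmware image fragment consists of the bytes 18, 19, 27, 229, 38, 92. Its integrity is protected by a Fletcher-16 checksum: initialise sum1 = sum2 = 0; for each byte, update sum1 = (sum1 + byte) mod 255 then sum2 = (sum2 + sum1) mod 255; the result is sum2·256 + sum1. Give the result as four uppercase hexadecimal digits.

92A8

Running sums (mod 255):
  after byte 0 (18): sum1=18, sum2=18
  after byte 1 (19): sum1=37, sum2=55
  after byte 2 (27): sum1=64, sum2=119
  after byte 3 (229): sum1=38, sum2=157
  after byte 4 (38): sum1=76, sum2=233
  after byte 5 (92): sum1=168, sum2=146
Checksum = sum2·256 + sum1 = 146·256 + 168 = 37544 = 0x92A8.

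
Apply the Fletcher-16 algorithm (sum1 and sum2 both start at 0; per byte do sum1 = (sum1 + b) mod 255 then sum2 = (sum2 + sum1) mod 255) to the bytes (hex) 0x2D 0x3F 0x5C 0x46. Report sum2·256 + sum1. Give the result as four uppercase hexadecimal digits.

Running sums (mod 255):
  after byte 0 (0x2D): sum1=45, sum2=45
  after byte 1 (0x3F): sum1=108, sum2=153
  after byte 2 (0x5C): sum1=200, sum2=98
  after byte 3 (0x46): sum1=15, sum2=113
Checksum = sum2·256 + sum1 = 113·256 + 15 = 28943 = 0x710F.

710F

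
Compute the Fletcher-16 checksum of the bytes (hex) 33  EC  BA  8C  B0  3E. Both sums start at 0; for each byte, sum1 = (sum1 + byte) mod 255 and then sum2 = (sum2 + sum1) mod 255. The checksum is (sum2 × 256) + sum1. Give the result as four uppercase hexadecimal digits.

Running sums (mod 255):
  after byte 0 (33): sum1=51, sum2=51
  after byte 1 (EC): sum1=32, sum2=83
  after byte 2 (BA): sum1=218, sum2=46
  after byte 3 (8C): sum1=103, sum2=149
  after byte 4 (B0): sum1=24, sum2=173
  after byte 5 (3E): sum1=86, sum2=4
Checksum = sum2·256 + sum1 = 4·256 + 86 = 1110 = 0x0456.

0456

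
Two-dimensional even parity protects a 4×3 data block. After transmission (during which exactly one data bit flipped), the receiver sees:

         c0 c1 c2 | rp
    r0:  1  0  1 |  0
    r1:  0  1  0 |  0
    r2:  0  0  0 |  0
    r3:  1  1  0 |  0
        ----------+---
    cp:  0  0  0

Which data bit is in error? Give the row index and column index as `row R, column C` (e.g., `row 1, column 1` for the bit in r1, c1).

row 1, column 2

Recompute each row's even parity and compare to rp:
  r0: data parity 0, sent rp 0 → ok
  r1: data parity 1, sent rp 0 → mismatch
  r2: data parity 0, sent rp 0 → ok
  r3: data parity 0, sent rp 0 → ok
Recompute each column's even parity and compare to cp:
  c0: data parity 0, sent cp 0 → ok
  c1: data parity 0, sent cp 0 → ok
  c2: data parity 1, sent cp 0 → mismatch
Exactly one row (r1) and one column (c2) fail → the flipped bit is at their intersection.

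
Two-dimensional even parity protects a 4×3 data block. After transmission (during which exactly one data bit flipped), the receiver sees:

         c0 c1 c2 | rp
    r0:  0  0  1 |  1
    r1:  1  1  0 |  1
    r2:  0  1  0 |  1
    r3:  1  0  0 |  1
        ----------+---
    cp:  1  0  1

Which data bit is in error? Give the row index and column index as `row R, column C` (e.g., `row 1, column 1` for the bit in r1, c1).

row 1, column 0

Recompute each row's even parity and compare to rp:
  r0: data parity 1, sent rp 1 → ok
  r1: data parity 0, sent rp 1 → mismatch
  r2: data parity 1, sent rp 1 → ok
  r3: data parity 1, sent rp 1 → ok
Recompute each column's even parity and compare to cp:
  c0: data parity 0, sent cp 1 → mismatch
  c1: data parity 0, sent cp 0 → ok
  c2: data parity 1, sent cp 1 → ok
Exactly one row (r1) and one column (c0) fail → the flipped bit is at their intersection.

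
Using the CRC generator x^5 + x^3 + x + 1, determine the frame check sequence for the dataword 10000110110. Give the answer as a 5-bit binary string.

11111

Append 5 zeros: 1000011011000000. Divide by 101011 (XOR where the leading bit is 1):
  pos 0: 100001 XOR 101011 = 001010
  pos 2: 101010 XOR 101011 = 000001
  pos 7: 111000 XOR 101011 = 010011
  pos 8: 100110 XOR 101011 = 001101
  pos 10: 110100 XOR 101011 = 011111
Remainder (last 5 bits) = 11111. This is the CRC / FCS.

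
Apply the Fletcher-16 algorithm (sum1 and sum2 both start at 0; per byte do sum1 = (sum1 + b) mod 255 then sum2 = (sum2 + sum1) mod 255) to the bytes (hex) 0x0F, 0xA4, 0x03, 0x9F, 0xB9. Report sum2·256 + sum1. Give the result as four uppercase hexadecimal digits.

Running sums (mod 255):
  after byte 0 (0x0F): sum1=15, sum2=15
  after byte 1 (0xA4): sum1=179, sum2=194
  after byte 2 (0x03): sum1=182, sum2=121
  after byte 3 (0x9F): sum1=86, sum2=207
  after byte 4 (0xB9): sum1=16, sum2=223
Checksum = sum2·256 + sum1 = 223·256 + 16 = 57104 = 0xDF10.

DF10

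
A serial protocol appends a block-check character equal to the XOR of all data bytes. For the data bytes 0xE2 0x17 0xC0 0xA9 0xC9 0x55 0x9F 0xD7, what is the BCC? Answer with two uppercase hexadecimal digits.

XOR the bytes together:
  start with 0xE2
  0xE2 ⊕ 0x17 = 0xF5
  0xF5 ⊕ 0xC0 = 0x35
  0x35 ⊕ 0xA9 = 0x9C
  0x9C ⊕ 0xC9 = 0x55
  0x55 ⊕ 0x55 = 0x00
  0x00 ⊕ 0x9F = 0x9F
  0x9F ⊕ 0xD7 = 0x48

48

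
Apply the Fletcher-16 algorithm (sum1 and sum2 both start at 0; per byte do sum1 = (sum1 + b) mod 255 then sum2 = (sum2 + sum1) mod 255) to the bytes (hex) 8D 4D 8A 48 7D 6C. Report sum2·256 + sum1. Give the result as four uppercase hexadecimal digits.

3E97

Running sums (mod 255):
  after byte 0 (8D): sum1=141, sum2=141
  after byte 1 (4D): sum1=218, sum2=104
  after byte 2 (8A): sum1=101, sum2=205
  after byte 3 (48): sum1=173, sum2=123
  after byte 4 (7D): sum1=43, sum2=166
  after byte 5 (6C): sum1=151, sum2=62
Checksum = sum2·256 + sum1 = 62·256 + 151 = 16023 = 0x3E97.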